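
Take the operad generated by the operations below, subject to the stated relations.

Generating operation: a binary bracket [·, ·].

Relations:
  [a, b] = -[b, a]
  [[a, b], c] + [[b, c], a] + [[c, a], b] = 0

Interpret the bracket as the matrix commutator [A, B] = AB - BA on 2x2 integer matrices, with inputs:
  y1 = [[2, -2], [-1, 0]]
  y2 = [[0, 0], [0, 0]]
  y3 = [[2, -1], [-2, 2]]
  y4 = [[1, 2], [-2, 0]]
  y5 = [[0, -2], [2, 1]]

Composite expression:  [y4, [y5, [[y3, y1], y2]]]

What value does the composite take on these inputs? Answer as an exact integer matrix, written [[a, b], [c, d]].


[[0, 0], [0, 0]]

[y3, y1] = [[-3, 2], [-4, 3]]
[[y3, y1], y2] = [[0, 0], [0, 0]]
[y5, [[y3, y1], y2]] = [[0, 0], [0, 0]]
[y4, [y5, [[y3, y1], y2]]] = [[0, 0], [0, 0]]


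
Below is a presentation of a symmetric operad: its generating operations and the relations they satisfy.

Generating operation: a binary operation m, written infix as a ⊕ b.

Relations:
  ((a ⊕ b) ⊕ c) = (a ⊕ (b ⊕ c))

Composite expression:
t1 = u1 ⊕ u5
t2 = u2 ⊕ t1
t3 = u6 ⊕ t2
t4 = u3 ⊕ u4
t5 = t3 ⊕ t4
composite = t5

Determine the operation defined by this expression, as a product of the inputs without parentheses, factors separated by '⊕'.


u6 ⊕ u2 ⊕ u1 ⊕ u5 ⊕ u3 ⊕ u4

Key point: m is associative — brackets drop, the u-order remains.
(u1 ⊕ u5) collapses to u1 ⊕ u5
(u2 ⊕ (u1 ⊕ u5)) collapses to u2 ⊕ u1 ⊕ u5
(u6 ⊕ (u2 ⊕ (u1 ⊕ u5))) collapses to u6 ⊕ u2 ⊕ u1 ⊕ u5
(u3 ⊕ u4) collapses to u3 ⊕ u4
((u6 ⊕ (u2 ⊕ (u1 ⊕ u5))) ⊕ (u3 ⊕ u4)) collapses to u6 ⊕ u2 ⊕ u1 ⊕ u5 ⊕ u3 ⊕ u4


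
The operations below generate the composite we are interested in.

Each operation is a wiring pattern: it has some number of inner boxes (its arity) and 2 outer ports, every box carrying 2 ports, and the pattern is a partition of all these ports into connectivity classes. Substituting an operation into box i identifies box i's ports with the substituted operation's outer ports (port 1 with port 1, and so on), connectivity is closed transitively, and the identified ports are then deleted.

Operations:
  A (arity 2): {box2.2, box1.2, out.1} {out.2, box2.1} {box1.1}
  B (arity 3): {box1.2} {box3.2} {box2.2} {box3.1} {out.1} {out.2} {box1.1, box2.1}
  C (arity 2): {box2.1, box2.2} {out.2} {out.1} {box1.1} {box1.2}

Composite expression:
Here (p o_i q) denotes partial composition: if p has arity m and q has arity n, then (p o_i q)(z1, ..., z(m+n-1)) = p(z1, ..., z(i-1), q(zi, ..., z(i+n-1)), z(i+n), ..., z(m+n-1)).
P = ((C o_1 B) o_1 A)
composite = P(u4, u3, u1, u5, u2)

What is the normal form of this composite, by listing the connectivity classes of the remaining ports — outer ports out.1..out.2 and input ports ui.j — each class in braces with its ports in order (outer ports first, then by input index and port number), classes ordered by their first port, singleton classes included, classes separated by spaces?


{out.1} {out.2} {u1.1, u3.2, u4.2} {u1.2} {u2.1, u2.2} {u3.1} {u4.1} {u5.1} {u5.2}

Substituting into C glues patterns; closure does the rest.
composing A on (u4, u3), with out.j its own outer ports: {out.1, u3.2, u4.2} {out.2, u3.1} {u4.1}
composing B on (u4, u3, u1, u5), with out.j its own outer ports: {out.1} {out.2} {u1.1, u3.2, u4.2} {u1.2} {u3.1} {u4.1} {u5.1} {u5.2}
composing C on (u4, u3, u1, u5, u2), with out.j its own outer ports: {out.1} {out.2} {u1.1, u3.2, u4.2} {u1.2} {u2.1, u2.2} {u3.1} {u4.1} {u5.1} {u5.2}


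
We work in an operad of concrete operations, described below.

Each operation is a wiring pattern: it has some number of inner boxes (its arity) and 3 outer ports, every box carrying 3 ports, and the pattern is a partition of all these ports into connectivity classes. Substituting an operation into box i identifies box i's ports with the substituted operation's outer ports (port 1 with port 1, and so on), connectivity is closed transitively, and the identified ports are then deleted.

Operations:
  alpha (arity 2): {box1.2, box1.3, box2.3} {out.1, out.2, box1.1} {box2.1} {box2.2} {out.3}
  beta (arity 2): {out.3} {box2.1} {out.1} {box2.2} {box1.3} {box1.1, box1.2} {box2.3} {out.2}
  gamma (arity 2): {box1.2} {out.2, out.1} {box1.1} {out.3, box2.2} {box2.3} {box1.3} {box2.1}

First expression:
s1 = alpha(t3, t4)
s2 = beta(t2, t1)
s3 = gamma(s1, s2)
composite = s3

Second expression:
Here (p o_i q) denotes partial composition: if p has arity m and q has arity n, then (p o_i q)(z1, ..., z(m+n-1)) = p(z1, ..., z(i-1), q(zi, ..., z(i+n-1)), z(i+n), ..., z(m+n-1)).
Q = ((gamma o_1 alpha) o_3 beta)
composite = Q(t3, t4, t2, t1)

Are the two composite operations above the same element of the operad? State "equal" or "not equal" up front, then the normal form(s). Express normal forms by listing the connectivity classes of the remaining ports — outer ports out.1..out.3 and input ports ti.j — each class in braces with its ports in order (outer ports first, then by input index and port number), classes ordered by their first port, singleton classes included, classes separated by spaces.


equal — both sides give {out.1, out.2} {out.3} {t1.1} {t1.2} {t1.3} {t2.1, t2.2} {t2.3} {t3.1} {t3.2, t3.3, t4.3} {t4.1} {t4.2}


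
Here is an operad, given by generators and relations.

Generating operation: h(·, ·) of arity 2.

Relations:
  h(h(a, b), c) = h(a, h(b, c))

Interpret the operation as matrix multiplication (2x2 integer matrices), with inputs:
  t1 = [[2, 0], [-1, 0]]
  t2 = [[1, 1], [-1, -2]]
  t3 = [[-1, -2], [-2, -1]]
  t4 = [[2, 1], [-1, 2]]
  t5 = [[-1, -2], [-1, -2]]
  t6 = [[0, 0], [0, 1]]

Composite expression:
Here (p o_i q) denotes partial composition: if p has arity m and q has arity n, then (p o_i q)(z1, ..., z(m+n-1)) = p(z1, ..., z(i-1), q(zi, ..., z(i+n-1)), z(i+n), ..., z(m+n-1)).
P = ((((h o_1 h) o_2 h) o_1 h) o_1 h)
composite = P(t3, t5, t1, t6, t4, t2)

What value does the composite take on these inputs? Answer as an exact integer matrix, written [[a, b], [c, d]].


h(t3, t5) = [[3, 6], [3, 6]]
h(h(t3, t5), t1) = [[0, 0], [0, 0]]
h(t6, t4) = [[0, 0], [-1, 2]]
h(h(h(t3, t5), t1), h(t6, t4)) = [[0, 0], [0, 0]]
h(h(h(h(t3, t5), t1), h(t6, t4)), t2) = [[0, 0], [0, 0]]

[[0, 0], [0, 0]]


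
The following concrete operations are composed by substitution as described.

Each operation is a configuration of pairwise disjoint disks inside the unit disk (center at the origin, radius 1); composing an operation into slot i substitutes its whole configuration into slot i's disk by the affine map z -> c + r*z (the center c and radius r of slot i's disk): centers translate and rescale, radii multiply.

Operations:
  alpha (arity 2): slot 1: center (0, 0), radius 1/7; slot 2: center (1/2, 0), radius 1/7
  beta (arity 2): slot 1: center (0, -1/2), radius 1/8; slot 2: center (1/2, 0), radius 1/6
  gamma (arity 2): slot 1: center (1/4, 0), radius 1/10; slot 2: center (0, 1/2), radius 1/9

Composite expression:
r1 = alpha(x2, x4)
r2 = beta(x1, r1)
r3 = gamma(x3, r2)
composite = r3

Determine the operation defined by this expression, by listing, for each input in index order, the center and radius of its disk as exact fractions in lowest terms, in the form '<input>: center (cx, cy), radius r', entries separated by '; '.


x1: center (0, 4/9), radius 1/72; x2: center (1/18, 1/2), radius 1/378; x3: center (1/4, 0), radius 1/10; x4: center (7/108, 1/2), radius 1/378

Below gamma, radii multiply path by path; the x-disk centers shift.
input x3: applying the 1 nested substitution gives center (1/4, 0), radius 1/10
input x1: applying the 2 nested substitutions gives center (0, 4/9), radius 1/72
input x2: applying the 3 nested substitutions gives center (1/18, 1/2), radius 1/378
input x4: applying the 3 nested substitutions gives center (7/108, 1/2), radius 1/378


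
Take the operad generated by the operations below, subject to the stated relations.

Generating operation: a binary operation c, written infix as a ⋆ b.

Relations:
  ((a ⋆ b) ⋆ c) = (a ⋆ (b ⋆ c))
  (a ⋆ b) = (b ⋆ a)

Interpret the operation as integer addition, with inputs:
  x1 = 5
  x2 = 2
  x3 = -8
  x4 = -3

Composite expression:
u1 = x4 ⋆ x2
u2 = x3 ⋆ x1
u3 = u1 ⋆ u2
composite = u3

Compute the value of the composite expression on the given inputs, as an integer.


-4

(x4 ⋆ x2) = -1
(x3 ⋆ x1) = -3
((x4 ⋆ x2) ⋆ (x3 ⋆ x1)) = -4


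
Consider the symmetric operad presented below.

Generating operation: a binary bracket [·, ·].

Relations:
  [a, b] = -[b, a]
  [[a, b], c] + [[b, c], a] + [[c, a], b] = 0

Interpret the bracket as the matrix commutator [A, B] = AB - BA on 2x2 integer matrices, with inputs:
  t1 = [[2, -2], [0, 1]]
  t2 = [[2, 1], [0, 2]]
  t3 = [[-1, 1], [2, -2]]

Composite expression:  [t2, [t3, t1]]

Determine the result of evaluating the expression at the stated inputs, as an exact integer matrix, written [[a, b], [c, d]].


[t3, t1] = [[4, -3], [2, -4]]
[t2, [t3, t1]] = [[2, -8], [0, -2]]

[[2, -8], [0, -2]]


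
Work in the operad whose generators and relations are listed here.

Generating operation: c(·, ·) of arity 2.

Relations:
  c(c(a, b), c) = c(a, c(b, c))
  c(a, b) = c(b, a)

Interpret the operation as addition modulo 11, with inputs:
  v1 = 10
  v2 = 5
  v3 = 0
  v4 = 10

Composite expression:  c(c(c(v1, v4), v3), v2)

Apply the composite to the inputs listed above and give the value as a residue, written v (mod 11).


3 (mod 11)

c(v1, v4) = 9
c(c(v1, v4), v3) = 9
c(c(c(v1, v4), v3), v2) = 3


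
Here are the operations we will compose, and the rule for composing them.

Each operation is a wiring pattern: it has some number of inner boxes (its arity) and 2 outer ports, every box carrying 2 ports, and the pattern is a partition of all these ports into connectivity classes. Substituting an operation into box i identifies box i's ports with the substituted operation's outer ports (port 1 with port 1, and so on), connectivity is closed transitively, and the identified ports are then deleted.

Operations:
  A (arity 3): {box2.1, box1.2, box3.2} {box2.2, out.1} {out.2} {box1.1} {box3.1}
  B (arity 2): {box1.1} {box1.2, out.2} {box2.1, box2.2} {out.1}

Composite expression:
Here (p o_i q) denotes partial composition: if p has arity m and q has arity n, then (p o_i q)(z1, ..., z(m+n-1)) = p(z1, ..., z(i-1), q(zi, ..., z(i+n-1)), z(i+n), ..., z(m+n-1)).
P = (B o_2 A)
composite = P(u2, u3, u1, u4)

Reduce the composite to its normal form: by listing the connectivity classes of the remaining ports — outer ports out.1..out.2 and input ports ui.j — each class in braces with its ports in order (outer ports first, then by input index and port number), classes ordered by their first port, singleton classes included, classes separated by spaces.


{out.1} {out.2, u2.2} {u1.1, u3.2, u4.2} {u1.2} {u2.1} {u3.1} {u4.1}

Connectivity passes through glued B-boundaries; trace each wire chain.
stage A: inputs (u3, u1, u4), connectivity {out.1, u1.2} {out.2} {u1.1, u3.2, u4.2} {u3.1} {u4.1}, out.j its boundary
stage B: inputs (u2, u3, u1, u4), connectivity {out.1} {out.2, u2.2} {u1.1, u3.2, u4.2} {u1.2} {u2.1} {u3.1} {u4.1}, out.j its boundary


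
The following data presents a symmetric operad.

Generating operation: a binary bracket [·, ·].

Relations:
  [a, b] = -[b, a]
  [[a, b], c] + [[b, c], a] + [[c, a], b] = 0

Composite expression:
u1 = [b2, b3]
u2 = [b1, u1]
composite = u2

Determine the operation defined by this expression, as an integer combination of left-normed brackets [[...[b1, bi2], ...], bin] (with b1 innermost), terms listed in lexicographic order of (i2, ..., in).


[[b1, b2], b3] - [[b1, b3], b2]

Left-normed coefficients sit on the b1-initial expansion words.
Composite bracket: [b1, [b2, b3]]
Full expansion: 4 signed words from ab - ba (2^2 = 4).
Keep just the words that open with b1:
  b1b2b3 appears with sign +1, giving the term +[[b1, b2], b3]
  b1b3b2 appears with sign -1, giving the term -[[b1, b3], b2]


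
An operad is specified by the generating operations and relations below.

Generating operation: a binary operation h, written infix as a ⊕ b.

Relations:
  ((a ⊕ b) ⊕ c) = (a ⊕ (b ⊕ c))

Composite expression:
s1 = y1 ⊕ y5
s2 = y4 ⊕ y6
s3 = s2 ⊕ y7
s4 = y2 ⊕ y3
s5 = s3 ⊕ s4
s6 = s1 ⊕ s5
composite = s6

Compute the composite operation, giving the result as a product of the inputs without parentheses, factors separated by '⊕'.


y1 ⊕ y5 ⊕ y4 ⊕ y6 ⊕ y7 ⊕ y2 ⊕ y3

Every regrouping of h is equal, so read the y-inputs in written order.
(y1 ⊕ y5) linearizes to y1 ⊕ y5
(y4 ⊕ y6) linearizes to y4 ⊕ y6
((y4 ⊕ y6) ⊕ y7) linearizes to y4 ⊕ y6 ⊕ y7
(y2 ⊕ y3) linearizes to y2 ⊕ y3
(((y4 ⊕ y6) ⊕ y7) ⊕ (y2 ⊕ y3)) linearizes to y4 ⊕ y6 ⊕ y7 ⊕ y2 ⊕ y3
((y1 ⊕ y5) ⊕ (((y4 ⊕ y6) ⊕ y7) ⊕ (y2 ⊕ y3))) linearizes to y1 ⊕ y5 ⊕ y4 ⊕ y6 ⊕ y7 ⊕ y2 ⊕ y3


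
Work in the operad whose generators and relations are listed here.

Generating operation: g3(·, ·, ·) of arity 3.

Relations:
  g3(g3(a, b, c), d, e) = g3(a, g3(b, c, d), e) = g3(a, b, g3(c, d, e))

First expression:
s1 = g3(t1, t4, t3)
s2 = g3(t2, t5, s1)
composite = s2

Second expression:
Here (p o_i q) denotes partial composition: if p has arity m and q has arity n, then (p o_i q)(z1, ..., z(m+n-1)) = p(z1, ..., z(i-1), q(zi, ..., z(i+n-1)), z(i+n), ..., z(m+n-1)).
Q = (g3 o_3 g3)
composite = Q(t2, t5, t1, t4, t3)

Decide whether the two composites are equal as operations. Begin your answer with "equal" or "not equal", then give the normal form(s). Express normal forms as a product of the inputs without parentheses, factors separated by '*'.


The first expression reduces to t2 * t5 * t1 * t4 * t3
The second expression reduces to t2 * t5 * t1 * t4 * t3
The normal forms match — equal.

equal: each reduces to t2 * t5 * t1 * t4 * t3


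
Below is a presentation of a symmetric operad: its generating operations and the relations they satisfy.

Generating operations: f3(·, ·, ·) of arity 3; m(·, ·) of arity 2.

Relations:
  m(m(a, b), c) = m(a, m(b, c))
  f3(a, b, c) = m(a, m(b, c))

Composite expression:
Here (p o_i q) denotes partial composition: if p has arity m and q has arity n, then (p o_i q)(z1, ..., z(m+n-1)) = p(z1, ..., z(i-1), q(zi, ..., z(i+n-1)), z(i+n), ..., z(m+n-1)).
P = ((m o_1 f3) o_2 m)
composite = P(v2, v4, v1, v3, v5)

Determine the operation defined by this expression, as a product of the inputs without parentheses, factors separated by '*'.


Key point: m is associative — brackets drop, the v-order remains.
m(v4, v1) collapses to v4 * v1
f3(v2, m(v4, v1), v3) collapses to v2 * v4 * v1 * v3
m(f3(v2, m(v4, v1), v3), v5) collapses to v2 * v4 * v1 * v3 * v5

v2 * v4 * v1 * v3 * v5


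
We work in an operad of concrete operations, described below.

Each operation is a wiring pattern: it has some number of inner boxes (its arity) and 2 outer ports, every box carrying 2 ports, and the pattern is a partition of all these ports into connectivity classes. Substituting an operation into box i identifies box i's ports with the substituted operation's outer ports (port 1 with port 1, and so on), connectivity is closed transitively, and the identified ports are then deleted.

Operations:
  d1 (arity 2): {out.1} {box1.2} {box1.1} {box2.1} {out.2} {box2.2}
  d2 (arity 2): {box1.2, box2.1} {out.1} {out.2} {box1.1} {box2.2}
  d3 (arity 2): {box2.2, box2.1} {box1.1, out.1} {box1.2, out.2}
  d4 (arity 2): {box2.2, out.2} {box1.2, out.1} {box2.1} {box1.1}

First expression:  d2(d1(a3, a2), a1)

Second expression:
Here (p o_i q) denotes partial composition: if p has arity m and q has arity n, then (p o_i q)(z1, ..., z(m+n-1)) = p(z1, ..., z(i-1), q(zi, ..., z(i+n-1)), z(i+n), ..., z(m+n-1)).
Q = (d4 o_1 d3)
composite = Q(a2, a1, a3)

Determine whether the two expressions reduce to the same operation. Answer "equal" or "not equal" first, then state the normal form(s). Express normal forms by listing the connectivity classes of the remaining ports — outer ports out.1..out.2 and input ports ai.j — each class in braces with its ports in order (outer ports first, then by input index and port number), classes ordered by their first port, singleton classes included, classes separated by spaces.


not equal; first: {out.1} {out.2} {a1.1} {a1.2} {a2.1} {a2.2} {a3.1} {a3.2}; second: {out.1, a2.2} {out.2, a3.2} {a1.1, a1.2} {a2.1} {a3.1}

The first expression reduces to {out.1} {out.2} {a1.1} {a1.2} {a2.1} {a2.2} {a3.1} {a3.2}
The second expression reduces to {out.1, a2.2} {out.2, a3.2} {a1.1, a1.2} {a2.1} {a3.1}
The forms do not match — not equal.


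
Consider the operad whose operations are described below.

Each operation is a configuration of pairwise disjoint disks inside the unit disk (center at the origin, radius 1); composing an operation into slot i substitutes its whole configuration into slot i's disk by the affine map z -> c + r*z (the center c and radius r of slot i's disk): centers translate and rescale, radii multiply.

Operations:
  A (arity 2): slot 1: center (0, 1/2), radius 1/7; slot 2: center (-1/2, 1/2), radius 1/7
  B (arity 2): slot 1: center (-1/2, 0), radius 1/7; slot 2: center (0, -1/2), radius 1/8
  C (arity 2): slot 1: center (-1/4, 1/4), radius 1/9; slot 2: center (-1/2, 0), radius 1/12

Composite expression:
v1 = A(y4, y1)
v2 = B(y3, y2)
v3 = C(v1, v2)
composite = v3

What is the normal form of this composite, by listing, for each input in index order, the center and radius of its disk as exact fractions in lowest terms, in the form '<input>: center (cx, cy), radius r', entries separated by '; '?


y1: center (-11/36, 11/36), radius 1/63; y2: center (-1/2, -1/24), radius 1/96; y3: center (-13/24, 0), radius 1/84; y4: center (-1/4, 11/36), radius 1/63


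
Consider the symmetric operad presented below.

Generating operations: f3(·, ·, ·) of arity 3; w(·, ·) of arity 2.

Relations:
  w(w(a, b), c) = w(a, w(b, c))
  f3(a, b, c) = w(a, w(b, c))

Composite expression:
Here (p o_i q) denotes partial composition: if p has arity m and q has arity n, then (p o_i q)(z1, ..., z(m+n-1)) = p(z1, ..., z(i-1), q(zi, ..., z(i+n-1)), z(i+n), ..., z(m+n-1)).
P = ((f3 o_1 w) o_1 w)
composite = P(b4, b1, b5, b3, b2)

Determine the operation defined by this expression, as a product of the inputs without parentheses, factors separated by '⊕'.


b4 ⊕ b1 ⊕ b5 ⊕ b3 ⊕ b2

Associativity of f3 dissolves the nesting; only the b-input order survives.
w(b4, b1) spells out as b4 ⊕ b1
w(w(b4, b1), b5) spells out as b4 ⊕ b1 ⊕ b5
f3(w(w(b4, b1), b5), b3, b2) spells out as b4 ⊕ b1 ⊕ b5 ⊕ b3 ⊕ b2


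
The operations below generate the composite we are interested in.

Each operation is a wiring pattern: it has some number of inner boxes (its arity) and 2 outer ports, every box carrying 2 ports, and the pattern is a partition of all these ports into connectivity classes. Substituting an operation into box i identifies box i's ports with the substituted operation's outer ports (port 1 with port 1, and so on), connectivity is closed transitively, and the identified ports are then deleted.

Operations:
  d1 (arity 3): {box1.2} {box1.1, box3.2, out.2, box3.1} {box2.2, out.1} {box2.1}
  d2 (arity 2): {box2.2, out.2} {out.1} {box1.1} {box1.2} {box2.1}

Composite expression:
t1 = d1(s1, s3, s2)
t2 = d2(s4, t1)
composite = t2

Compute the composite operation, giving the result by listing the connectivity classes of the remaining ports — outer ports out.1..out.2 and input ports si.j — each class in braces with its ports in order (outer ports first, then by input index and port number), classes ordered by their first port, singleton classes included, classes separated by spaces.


{out.1} {out.2, s1.1, s2.1, s2.2} {s1.2} {s3.1} {s3.2} {s4.1} {s4.2}


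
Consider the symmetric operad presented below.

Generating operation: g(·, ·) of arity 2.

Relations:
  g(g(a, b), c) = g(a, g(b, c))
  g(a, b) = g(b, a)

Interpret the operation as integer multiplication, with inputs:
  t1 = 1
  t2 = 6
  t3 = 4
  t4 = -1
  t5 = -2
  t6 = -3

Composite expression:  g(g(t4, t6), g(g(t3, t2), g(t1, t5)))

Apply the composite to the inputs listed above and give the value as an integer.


-144


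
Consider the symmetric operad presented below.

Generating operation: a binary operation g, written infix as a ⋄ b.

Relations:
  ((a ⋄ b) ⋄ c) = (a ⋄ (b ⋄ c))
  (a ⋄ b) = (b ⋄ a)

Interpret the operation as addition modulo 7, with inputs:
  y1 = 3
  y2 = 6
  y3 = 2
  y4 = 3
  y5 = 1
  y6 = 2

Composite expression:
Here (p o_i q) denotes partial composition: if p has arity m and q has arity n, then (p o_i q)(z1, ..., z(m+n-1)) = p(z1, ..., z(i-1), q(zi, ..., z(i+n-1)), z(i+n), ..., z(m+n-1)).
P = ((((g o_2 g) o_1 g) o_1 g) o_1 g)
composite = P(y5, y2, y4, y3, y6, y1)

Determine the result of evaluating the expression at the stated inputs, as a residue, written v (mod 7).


3 (mod 7)

(y5 ⋄ y2) = 0
((y5 ⋄ y2) ⋄ y4) = 3
(((y5 ⋄ y2) ⋄ y4) ⋄ y3) = 5
(y6 ⋄ y1) = 5
((((y5 ⋄ y2) ⋄ y4) ⋄ y3) ⋄ (y6 ⋄ y1)) = 3


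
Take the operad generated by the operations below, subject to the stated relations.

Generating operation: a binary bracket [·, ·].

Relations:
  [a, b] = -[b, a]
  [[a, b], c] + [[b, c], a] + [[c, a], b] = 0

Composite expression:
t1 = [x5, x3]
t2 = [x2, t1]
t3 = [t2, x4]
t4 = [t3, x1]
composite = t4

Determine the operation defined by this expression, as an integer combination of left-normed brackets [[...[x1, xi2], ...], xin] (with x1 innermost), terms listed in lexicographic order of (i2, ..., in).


Skip Jacobi rewriting: expand, keep x1-initial words, read off terms.
Composite bracket: [[[x2, [x5, x3]], x4], x1]
Expanding via [a, b] = ab - ba: 16 signed words (2^4 = 16).
Words beginning with x1 determine it all:
  the word x1x2x3x5x4 carries sign +1 and contributes +[[[[x1, x2], x3], x5], x4]
  the word x1x2x5x3x4 carries sign -1 and contributes -[[[[x1, x2], x5], x3], x4]
  the word x1x3x5x2x4 carries sign -1 and contributes -[[[[x1, x3], x5], x2], x4]
  the word x1x4x2x3x5 carries sign -1 and contributes -[[[[x1, x4], x2], x3], x5]
  the word x1x4x2x5x3 carries sign +1 and contributes +[[[[x1, x4], x2], x5], x3]
  the word x1x4x3x5x2 carries sign +1 and contributes +[[[[x1, x4], x3], x5], x2]
  the word x1x4x5x3x2 carries sign -1 and contributes -[[[[x1, x4], x5], x3], x2]
  the word x1x5x3x2x4 carries sign +1 and contributes +[[[[x1, x5], x3], x2], x4]

[[[[x1, x2], x3], x5], x4] - [[[[x1, x2], x5], x3], x4] - [[[[x1, x3], x5], x2], x4] - [[[[x1, x4], x2], x3], x5] + [[[[x1, x4], x2], x5], x3] + [[[[x1, x4], x3], x5], x2] - [[[[x1, x4], x5], x3], x2] + [[[[x1, x5], x3], x2], x4]


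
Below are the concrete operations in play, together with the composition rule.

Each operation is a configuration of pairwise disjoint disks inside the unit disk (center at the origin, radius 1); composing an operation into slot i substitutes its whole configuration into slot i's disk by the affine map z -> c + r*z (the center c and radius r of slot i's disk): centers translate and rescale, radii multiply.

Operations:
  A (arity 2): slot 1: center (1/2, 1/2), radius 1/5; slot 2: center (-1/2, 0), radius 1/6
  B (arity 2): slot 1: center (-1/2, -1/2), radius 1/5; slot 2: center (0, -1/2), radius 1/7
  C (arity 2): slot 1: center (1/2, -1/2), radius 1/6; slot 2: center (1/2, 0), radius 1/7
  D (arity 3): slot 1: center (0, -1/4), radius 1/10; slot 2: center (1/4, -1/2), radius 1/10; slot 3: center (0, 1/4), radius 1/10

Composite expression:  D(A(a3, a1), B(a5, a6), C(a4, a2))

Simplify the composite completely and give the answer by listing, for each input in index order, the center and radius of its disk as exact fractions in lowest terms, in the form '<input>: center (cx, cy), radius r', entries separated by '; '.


Below D, radii multiply path by path; the a-disk centers shift.
a3 passes through 2 substitutions, ending at center (1/20, -1/5), radius 1/50
a1 passes through 2 substitutions, ending at center (-1/20, -1/4), radius 1/60
a5 passes through 2 substitutions, ending at center (1/5, -11/20), radius 1/50
a6 passes through 2 substitutions, ending at center (1/4, -11/20), radius 1/70
a4 passes through 2 substitutions, ending at center (1/20, 1/5), radius 1/60
a2 passes through 2 substitutions, ending at center (1/20, 1/4), radius 1/70

a1: center (-1/20, -1/4), radius 1/60; a2: center (1/20, 1/4), radius 1/70; a3: center (1/20, -1/5), radius 1/50; a4: center (1/20, 1/5), radius 1/60; a5: center (1/5, -11/20), radius 1/50; a6: center (1/4, -11/20), radius 1/70


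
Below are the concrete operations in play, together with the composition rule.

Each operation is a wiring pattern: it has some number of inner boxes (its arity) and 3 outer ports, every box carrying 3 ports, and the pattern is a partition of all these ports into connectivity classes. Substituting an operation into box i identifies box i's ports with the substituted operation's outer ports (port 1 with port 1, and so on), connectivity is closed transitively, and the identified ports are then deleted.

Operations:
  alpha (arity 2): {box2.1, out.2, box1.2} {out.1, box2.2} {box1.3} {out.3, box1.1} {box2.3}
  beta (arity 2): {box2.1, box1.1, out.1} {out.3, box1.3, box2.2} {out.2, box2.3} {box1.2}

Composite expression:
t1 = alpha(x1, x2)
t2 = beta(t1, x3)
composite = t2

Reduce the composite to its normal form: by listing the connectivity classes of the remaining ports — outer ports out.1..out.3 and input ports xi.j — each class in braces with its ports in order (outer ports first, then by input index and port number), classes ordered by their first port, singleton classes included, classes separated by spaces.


{out.1, x2.2, x3.1} {out.2, x3.3} {out.3, x1.1, x3.2} {x1.2, x2.1} {x1.3} {x2.3}

Two ports join when wires chain via beta-identified ports.
stage alpha: inputs (x1, x2), connectivity {out.1, x2.2} {out.2, x1.2, x2.1} {out.3, x1.1} {x1.3} {x2.3}, out.j its boundary
stage beta: inputs (x1, x2, x3), connectivity {out.1, x2.2, x3.1} {out.2, x3.3} {out.3, x1.1, x3.2} {x1.2, x2.1} {x1.3} {x2.3}, out.j its boundary


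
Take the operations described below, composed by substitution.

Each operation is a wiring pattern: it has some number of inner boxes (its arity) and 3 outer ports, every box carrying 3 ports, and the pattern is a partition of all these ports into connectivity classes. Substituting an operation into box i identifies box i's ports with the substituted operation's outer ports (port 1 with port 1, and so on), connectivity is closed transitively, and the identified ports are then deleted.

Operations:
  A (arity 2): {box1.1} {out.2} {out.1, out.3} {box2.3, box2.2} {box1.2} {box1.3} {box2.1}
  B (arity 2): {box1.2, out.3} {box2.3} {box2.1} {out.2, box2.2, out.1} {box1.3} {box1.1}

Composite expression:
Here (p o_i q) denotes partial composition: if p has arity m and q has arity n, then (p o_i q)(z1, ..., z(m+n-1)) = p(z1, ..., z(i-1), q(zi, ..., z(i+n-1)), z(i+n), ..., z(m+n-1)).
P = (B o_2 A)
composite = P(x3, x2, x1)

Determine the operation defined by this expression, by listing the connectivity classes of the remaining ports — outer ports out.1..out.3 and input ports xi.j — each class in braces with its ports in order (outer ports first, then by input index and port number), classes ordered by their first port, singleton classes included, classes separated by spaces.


{out.1, out.2} {out.3, x3.2} {x1.1} {x1.2, x1.3} {x2.1} {x2.2} {x2.3} {x3.1} {x3.3}

After gluing at B, chains via deleted ports link the x-ports.
stage A: inputs (x2, x1), connectivity {out.1, out.3} {out.2} {x1.1} {x1.2, x1.3} {x2.1} {x2.2} {x2.3}, out.j its boundary
stage B: inputs (x3, x2, x1), connectivity {out.1, out.2} {out.3, x3.2} {x1.1} {x1.2, x1.3} {x2.1} {x2.2} {x2.3} {x3.1} {x3.3}, out.j its boundary


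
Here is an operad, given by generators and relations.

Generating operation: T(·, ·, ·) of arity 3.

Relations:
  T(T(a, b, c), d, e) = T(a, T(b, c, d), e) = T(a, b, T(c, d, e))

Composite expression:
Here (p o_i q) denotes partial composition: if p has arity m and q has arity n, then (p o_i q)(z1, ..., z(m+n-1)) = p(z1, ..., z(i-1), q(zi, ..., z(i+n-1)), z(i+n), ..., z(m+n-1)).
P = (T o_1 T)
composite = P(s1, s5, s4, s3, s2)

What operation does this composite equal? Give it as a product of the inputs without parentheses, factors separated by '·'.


s1 · s5 · s4 · s3 · s2


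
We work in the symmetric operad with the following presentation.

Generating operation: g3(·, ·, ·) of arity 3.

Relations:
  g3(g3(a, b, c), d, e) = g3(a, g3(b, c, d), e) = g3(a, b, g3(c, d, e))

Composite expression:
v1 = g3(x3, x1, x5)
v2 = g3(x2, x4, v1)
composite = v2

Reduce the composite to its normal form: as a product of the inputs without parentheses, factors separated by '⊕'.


x2 ⊕ x4 ⊕ x3 ⊕ x1 ⊕ x5

The g3-tree's shape is irrelevant; the x-reading-order decides.
g3(x3, x1, x5) flattens to x3 ⊕ x1 ⊕ x5
g3(x2, x4, g3(x3, x1, x5)) flattens to x2 ⊕ x4 ⊕ x3 ⊕ x1 ⊕ x5


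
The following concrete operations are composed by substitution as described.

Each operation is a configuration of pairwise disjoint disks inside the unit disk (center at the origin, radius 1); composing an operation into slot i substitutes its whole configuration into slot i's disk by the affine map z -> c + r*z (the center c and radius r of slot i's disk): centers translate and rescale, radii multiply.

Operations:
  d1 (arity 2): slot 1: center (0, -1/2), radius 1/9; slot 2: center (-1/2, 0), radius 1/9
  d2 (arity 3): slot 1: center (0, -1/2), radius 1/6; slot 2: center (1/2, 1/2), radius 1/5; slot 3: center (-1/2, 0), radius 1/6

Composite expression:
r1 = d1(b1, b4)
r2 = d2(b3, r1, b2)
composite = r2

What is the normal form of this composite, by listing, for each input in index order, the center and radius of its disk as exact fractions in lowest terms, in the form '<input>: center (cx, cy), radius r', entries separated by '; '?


b1: center (1/2, 2/5), radius 1/45; b2: center (-1/2, 0), radius 1/6; b3: center (0, -1/2), radius 1/6; b4: center (2/5, 1/2), radius 1/45

Only the slot chain above each b matters under d2; compose those maps.
b3: after 1 affine step, its disk has center (0, -1/2), radius 1/6
b1: after 2 affine steps, its disk has center (1/2, 2/5), radius 1/45
b4: after 2 affine steps, its disk has center (2/5, 1/2), radius 1/45
b2: after 1 affine step, its disk has center (-1/2, 0), radius 1/6


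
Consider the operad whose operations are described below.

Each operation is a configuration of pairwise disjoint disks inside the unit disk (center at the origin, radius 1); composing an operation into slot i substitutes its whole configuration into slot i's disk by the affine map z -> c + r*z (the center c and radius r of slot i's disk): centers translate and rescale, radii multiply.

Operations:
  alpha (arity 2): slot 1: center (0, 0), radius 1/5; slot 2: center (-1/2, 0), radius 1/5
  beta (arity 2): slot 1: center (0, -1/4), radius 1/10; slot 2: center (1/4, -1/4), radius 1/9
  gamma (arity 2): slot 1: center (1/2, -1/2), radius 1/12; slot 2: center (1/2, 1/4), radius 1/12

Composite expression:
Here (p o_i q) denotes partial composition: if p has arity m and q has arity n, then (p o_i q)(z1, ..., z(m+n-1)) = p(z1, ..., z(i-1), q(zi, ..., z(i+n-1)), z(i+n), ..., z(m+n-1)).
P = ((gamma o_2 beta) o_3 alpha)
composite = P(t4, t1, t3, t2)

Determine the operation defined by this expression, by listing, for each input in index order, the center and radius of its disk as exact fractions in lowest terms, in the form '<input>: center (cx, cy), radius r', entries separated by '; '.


Affine substitution under gamma: radii multiply and t-centers shift.
tracing t4 down its 1-map path: center (1/2, -1/2), radius 1/12
tracing t1 down its 2-map path: center (1/2, 11/48), radius 1/120
tracing t3 down its 3-map path: center (25/48, 11/48), radius 1/540
tracing t2 down its 3-map path: center (223/432, 11/48), radius 1/540

t1: center (1/2, 11/48), radius 1/120; t2: center (223/432, 11/48), radius 1/540; t3: center (25/48, 11/48), radius 1/540; t4: center (1/2, -1/2), radius 1/12


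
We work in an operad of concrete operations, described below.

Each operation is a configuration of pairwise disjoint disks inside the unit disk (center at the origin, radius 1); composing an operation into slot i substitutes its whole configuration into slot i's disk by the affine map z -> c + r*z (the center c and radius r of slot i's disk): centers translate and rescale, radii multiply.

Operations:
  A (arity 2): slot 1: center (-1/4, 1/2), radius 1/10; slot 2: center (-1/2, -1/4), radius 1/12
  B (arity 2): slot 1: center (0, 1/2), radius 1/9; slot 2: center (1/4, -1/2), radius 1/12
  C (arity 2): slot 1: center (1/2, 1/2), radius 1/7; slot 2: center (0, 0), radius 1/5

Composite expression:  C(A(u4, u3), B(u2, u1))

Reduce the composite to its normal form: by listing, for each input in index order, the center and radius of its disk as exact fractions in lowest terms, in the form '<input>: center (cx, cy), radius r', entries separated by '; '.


Nesting under C composes maps z -> c + r*z down each u-path.
input u4: composing its 2 substitution steps yields center (13/28, 4/7), radius 1/70
input u3: composing its 2 substitution steps yields center (3/7, 13/28), radius 1/84
input u2: composing its 2 substitution steps yields center (0, 1/10), radius 1/45
input u1: composing its 2 substitution steps yields center (1/20, -1/10), radius 1/60

u1: center (1/20, -1/10), radius 1/60; u2: center (0, 1/10), radius 1/45; u3: center (3/7, 13/28), radius 1/84; u4: center (13/28, 4/7), radius 1/70


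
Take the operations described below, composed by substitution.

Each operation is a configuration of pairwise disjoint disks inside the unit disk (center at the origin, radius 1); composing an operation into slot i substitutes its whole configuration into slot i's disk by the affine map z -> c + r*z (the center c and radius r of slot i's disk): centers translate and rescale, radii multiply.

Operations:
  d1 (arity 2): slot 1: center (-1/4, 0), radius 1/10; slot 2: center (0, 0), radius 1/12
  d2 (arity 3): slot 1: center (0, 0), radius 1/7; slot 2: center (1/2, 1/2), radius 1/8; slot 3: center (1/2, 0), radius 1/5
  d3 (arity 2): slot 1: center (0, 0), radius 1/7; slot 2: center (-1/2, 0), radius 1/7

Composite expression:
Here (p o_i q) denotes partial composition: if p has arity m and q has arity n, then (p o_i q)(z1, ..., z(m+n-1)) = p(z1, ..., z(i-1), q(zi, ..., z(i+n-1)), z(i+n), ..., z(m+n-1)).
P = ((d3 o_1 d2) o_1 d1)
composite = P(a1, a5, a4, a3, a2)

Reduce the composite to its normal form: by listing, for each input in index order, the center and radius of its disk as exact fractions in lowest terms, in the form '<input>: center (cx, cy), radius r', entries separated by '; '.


a1: center (-1/196, 0), radius 1/490; a2: center (-1/2, 0), radius 1/7; a3: center (1/14, 0), radius 1/35; a4: center (1/14, 1/14), radius 1/56; a5: center (0, 0), radius 1/588


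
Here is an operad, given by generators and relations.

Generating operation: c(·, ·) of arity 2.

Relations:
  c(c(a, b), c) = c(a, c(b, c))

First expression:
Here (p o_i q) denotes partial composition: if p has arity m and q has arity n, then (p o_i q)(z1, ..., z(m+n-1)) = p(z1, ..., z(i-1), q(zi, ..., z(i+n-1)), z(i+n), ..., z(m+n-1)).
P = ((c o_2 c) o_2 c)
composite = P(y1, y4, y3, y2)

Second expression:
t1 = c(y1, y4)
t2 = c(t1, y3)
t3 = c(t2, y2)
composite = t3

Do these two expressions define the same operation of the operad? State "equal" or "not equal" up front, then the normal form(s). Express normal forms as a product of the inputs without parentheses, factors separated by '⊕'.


equal: each reduces to y1 ⊕ y4 ⊕ y3 ⊕ y2

The first expression, normalized: y1 ⊕ y4 ⊕ y3 ⊕ y2
The second expression, normalized: y1 ⊕ y4 ⊕ y3 ⊕ y2
Identical normal forms: equal.


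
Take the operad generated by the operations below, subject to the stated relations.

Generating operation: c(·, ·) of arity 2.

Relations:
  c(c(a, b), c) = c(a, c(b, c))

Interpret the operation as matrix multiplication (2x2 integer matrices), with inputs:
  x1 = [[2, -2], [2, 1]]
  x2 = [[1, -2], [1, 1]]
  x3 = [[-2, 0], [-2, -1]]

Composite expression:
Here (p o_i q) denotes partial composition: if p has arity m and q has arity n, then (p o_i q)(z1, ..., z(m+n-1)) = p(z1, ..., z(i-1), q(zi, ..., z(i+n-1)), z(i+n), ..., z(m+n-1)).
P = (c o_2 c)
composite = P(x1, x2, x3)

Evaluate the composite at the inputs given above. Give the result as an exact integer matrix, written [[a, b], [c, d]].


c(x2, x3) = [[2, 2], [-4, -1]]
c(x1, c(x2, x3)) = [[12, 6], [0, 3]]

[[12, 6], [0, 3]]


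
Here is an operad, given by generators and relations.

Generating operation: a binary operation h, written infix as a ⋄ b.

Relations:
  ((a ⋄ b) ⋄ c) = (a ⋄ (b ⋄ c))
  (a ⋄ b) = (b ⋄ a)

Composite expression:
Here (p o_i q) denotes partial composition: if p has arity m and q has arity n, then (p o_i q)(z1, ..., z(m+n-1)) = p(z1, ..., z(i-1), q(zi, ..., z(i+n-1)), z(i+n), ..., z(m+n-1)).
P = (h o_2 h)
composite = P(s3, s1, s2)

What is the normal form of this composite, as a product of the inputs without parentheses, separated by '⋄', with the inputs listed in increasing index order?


Shape and order are irrelevant to h; the s-input set decides.
(s1 ⋄ s2) collapses to s1 ⋄ s2
(s3 ⋄ (s1 ⋄ s2)) collapses to s3 ⋄ s1 ⋄ s2
sorting the factors by input index: s1 ⋄ s2 ⋄ s3

s1 ⋄ s2 ⋄ s3


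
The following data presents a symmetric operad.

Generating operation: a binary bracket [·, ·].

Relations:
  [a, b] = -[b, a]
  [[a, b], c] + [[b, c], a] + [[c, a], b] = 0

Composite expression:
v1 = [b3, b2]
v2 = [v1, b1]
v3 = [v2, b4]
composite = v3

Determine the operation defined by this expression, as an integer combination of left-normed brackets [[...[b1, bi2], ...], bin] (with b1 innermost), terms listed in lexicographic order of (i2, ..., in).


Left-normed coefficients sit on the b1-initial expansion words.
Composite bracket: [[[b3, b2], b1], b4]
Full expansion: 8 signed words from ab - ba (2^3 = 8).
The b1-initial words carry the normal form:
  the word b1b2b3b4 carries sign +1 and contributes +[[[b1, b2], b3], b4]
  the word b1b3b2b4 carries sign -1 and contributes -[[[b1, b3], b2], b4]

[[[b1, b2], b3], b4] - [[[b1, b3], b2], b4]


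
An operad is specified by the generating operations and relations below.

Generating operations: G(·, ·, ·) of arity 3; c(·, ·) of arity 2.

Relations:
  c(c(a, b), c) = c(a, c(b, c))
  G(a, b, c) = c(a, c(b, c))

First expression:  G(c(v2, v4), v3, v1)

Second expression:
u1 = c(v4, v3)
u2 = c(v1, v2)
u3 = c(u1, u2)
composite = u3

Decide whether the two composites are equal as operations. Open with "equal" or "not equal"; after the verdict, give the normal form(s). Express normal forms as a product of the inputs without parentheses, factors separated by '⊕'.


not equal — first v2 ⊕ v4 ⊕ v3 ⊕ v1, second v4 ⊕ v3 ⊕ v1 ⊕ v2

The first expression, normalized: v2 ⊕ v4 ⊕ v3 ⊕ v1
The second expression, normalized: v4 ⊕ v3 ⊕ v1 ⊕ v2
No match — not equal.


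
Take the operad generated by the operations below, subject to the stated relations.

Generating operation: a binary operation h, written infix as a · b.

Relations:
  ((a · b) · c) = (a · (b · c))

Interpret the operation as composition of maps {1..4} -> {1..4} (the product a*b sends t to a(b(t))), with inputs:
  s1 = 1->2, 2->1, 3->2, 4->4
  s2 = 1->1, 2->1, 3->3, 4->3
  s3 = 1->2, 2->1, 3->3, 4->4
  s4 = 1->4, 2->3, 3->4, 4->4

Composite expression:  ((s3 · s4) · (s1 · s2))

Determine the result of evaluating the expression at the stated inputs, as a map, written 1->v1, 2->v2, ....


1->3, 2->3, 3->3, 4->3

(s3 · s4) = 1->4, 2->3, 3->4, 4->4
(s1 · s2) = 1->2, 2->2, 3->2, 4->2
((s3 · s4) · (s1 · s2)) = 1->3, 2->3, 3->3, 4->3


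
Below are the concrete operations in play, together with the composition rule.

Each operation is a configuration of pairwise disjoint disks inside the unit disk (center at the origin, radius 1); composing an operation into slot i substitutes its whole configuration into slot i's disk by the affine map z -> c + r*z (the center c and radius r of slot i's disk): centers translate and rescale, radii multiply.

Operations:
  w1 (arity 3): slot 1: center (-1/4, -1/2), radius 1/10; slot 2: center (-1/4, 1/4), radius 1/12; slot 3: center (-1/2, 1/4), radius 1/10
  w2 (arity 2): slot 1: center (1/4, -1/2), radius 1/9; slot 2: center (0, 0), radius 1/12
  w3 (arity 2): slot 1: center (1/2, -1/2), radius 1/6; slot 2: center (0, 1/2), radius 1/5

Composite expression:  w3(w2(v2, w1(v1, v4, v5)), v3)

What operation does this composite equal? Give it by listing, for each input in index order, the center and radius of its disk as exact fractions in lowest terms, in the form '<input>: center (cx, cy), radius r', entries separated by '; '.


v1: center (143/288, -73/144), radius 1/720; v2: center (13/24, -7/12), radius 1/54; v3: center (0, 1/2), radius 1/5; v4: center (143/288, -143/288), radius 1/864; v5: center (71/144, -143/288), radius 1/720

Below w3, radii multiply path by path; the v-disk centers shift.
v2 passes through 2 substitutions, ending at center (13/24, -7/12), radius 1/54
v1 passes through 3 substitutions, ending at center (143/288, -73/144), radius 1/720
v4 passes through 3 substitutions, ending at center (143/288, -143/288), radius 1/864
v5 passes through 3 substitutions, ending at center (71/144, -143/288), radius 1/720
v3 passes through 1 substitution, ending at center (0, 1/2), radius 1/5
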